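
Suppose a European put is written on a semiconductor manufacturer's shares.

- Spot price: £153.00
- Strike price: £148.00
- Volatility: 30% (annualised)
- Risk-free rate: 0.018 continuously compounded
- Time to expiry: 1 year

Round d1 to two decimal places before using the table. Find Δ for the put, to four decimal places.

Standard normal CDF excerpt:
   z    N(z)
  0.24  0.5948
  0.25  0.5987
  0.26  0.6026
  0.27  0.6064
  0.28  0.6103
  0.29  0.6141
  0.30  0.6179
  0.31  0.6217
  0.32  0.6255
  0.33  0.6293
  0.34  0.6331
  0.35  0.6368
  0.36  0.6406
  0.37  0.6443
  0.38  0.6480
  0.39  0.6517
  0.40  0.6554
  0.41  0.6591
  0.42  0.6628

σ√T = 0.3 × 1.0000 = 0.3000
d₁ = [ln(153/148) + (0.018 + 0.3²/2)·1] / 0.3000 = [0.0332 + 0.0630] / 0.3000 = 0.3208 ⇒ 0.32
N(d₁) = N(0.32) = 0.6255
Δ_put = N(d₁) − 1 = 0.6255 − 1 = -0.3745

-0.3745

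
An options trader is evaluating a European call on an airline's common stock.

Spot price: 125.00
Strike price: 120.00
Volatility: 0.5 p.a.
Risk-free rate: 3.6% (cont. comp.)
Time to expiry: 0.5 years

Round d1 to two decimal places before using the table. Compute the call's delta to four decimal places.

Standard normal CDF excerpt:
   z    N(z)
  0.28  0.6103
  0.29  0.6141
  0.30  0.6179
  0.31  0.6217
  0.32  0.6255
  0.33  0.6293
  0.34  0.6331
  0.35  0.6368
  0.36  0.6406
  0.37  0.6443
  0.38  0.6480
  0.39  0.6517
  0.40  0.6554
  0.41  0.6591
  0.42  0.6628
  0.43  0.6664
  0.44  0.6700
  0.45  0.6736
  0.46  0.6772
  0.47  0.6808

0.6331

σ√T = 0.5 × 0.7071 = 0.3536
ln(S/K) + (r + σ²/2)T = ln(125/120) + (0.036 + 0.5²/2)·0.5 = 0.0408 + 0.0805 = 0.1213
d₁ = 0.1213 / 0.3536 = 0.3432 which rounds to 0.34
N(d₁) = N(0.34) = 0.6331
Δ_call = N(d₁) = 0.6331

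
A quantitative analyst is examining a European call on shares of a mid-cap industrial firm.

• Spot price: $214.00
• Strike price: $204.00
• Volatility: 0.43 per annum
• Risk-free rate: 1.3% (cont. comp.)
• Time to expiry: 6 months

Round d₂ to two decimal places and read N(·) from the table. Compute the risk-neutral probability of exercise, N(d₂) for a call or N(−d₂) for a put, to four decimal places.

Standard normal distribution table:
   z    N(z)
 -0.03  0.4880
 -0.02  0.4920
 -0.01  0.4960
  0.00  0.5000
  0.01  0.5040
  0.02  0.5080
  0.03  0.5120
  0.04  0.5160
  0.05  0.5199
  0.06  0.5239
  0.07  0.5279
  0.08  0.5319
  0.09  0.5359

0.5120

T = 0.5;  σ√T = 0.3041
ln(S/K) + (r + σ²/2)T = ln(214/204) + (0.013 + 0.43²/2)·0.5 = 0.0479 + 0.0527 = 0.1006
d₁ = 0.1006 / 0.3041 = 0.3308 ⇒ 0.33
d₂ = d₁ − σ√T = 0.3308 − 0.3041 = 0.0267 ⇒ 0.03
Risk-neutral Pr[S_T > K] = N(d₂) = N(0.03) = 0.5120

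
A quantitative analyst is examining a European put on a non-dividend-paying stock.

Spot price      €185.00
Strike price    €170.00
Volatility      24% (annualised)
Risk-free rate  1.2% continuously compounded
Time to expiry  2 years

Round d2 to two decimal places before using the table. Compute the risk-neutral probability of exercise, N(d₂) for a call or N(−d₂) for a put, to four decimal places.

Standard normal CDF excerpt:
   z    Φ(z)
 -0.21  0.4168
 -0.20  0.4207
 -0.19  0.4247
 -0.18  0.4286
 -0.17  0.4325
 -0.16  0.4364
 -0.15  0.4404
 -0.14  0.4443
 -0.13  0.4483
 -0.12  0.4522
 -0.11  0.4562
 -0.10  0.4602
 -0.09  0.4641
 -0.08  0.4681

0.4404

σ√T = 0.24·√2 = 0.3394
ln(S/K) + (r + σ²/2)T = ln(185/170) + (0.012 + 0.24²/2)·2 = 0.0846 + 0.0816 = 0.1662
d₁ = 0.1662 / 0.3394 = 0.4895 which rounds to 0.49
d₂ = d₁ − σ√T = 0.4895 − 0.3394 = 0.1501 which rounds to 0.15
Pr(exercise) under Q = N(−d₂) = N(-0.15) = 0.4404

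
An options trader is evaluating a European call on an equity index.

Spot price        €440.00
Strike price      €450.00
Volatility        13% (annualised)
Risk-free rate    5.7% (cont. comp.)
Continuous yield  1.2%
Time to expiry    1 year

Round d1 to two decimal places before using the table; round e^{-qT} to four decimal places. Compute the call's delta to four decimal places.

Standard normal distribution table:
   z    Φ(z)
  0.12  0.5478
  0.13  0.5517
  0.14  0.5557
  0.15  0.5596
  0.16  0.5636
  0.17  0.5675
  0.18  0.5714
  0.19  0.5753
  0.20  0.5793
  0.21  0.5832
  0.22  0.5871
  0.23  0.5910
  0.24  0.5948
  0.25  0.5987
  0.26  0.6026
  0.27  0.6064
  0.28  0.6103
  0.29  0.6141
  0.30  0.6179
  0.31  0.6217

σ√T = 0.13 × 1.0000 = 0.1300
d₁ = [ln(440/450) + (0.057 − 0.012 + 0.13²/2)·1] / 0.1300 = [-0.0225 + 0.0534] / 0.1300 = 0.2383 ≈ 0.24
N(d₁) = N(0.24) = 0.5948
Δ_call = e^(−qT)·N(d₁) = 0.9881·0.5948 = 0.5877

0.5877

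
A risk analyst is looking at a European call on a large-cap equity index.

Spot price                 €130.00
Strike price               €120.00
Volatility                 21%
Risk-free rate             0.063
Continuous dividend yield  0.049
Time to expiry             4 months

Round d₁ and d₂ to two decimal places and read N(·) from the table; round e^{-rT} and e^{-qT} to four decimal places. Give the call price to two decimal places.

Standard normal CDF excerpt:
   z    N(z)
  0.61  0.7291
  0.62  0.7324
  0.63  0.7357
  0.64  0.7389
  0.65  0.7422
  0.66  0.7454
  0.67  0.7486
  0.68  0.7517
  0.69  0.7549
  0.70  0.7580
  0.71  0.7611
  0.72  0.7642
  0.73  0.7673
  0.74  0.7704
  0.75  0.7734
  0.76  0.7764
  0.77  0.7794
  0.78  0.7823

σ√T = 0.21·√0.3333 = 0.1212
d₁ = [ln(130/120) + (0.063 − 0.049 + 0.21²/2)·0.3333] / 0.1212 = [0.0800 + 0.0120] / 0.1212 = 0.7593 → 0.76
d₂ = d₁ − σ√T = 0.7593 − 0.1212 = 0.6380 → 0.64
exp(−qT) = exp(−0.049·0.3333) = 0.9838;  exp(−rT) = exp(−0.063·0.3333) = 0.9792
N(d₁) = N(0.76) = 0.7764;  N(d₂) = N(0.64) = 0.7389
C = 130·0.9838·0.7764 − 120·0.9792·0.7389 = 99.2969 − 86.8237 = 12.4732

€12.47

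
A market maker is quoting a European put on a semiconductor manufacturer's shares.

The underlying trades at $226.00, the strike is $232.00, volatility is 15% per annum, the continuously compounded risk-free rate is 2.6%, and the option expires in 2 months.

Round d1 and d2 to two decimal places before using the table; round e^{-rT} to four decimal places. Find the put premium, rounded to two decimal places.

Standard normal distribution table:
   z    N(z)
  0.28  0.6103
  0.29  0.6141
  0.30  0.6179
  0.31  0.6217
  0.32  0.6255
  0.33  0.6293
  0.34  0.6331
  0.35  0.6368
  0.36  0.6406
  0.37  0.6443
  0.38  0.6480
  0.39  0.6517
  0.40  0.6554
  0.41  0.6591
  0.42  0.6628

σ√T = 0.15·√0.1667 = 0.0612
d₁ = [ln(226/232) + (0.026 + 0.15²/2)·0.1667] / 0.0612 = [-0.0262 + 0.0062] / 0.0612 = -0.3265 ⇒ -0.33
d₂ = d₁ − σ√T = -0.3265 − 0.0612 = -0.3877 ⇒ -0.39
exp(−rT) = exp(−0.026·0.1667) = 0.9957
N(−d₂) = N(0.39) = 0.6517;  N(−d₁) = N(0.33) = 0.6293
P = 232·0.9957·0.6517 − 226·0.6293 = 150.5443 − 142.2218 = 8.3225

$8.32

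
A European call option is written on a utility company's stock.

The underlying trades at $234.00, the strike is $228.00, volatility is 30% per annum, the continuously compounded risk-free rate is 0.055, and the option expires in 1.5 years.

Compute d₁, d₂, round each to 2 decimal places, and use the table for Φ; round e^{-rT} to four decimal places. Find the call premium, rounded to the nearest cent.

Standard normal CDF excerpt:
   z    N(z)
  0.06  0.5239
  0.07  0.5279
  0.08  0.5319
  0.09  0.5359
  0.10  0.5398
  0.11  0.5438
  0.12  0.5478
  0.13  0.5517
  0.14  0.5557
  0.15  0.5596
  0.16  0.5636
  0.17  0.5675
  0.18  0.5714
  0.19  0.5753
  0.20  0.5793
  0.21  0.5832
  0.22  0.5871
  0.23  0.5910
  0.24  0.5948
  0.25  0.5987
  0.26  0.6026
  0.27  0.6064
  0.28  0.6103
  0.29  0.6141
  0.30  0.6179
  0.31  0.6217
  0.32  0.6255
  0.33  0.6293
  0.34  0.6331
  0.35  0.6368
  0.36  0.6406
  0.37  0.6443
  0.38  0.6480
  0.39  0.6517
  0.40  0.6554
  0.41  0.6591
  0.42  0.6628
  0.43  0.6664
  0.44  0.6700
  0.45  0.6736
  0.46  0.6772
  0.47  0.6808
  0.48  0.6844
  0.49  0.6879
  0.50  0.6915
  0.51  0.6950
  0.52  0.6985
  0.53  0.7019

$45.98

T = 1.5;  σ√T = 0.3674
d₁ = [ln(234/228) + (0.055 + 0.3²/2)·1.5] / 0.3674 = [0.0260 + 0.1500] / 0.3674 = 0.4789 which rounds to 0.48
d₂ = d₁ − σ√T = 0.4789 − 0.3674 = 0.1115 which rounds to 0.11
exp(−rT) = exp(−0.055·1.5) = 0.9208
N(d₁) = N(0.48) = 0.6844;  N(d₂) = N(0.11) = 0.5438
C = 234·0.6844 − 228·0.9208·0.5438 = 160.1496 − 114.1667 = 45.9829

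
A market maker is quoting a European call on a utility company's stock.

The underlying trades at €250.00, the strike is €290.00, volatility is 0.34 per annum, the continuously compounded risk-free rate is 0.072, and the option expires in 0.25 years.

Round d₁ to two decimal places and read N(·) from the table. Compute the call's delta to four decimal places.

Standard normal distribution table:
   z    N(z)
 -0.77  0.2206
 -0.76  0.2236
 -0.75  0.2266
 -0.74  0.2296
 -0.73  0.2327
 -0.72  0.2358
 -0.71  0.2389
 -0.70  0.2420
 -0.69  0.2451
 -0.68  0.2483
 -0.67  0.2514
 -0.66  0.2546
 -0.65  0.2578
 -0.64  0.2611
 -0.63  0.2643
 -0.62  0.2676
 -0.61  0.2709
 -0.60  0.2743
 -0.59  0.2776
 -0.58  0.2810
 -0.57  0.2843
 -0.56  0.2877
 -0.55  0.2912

σ√T = 0.34 × 0.5000 = 0.1700
d₁ = [ln(250/290) + (0.072 + 0.34²/2)·0.25] / 0.1700 = [-0.1484 + 0.0324] / 0.1700 = -0.6822 ≈ -0.68
N(d₁) = N(-0.68) = 0.2483
Δ_call = N(d₁) = 0.2483

0.2483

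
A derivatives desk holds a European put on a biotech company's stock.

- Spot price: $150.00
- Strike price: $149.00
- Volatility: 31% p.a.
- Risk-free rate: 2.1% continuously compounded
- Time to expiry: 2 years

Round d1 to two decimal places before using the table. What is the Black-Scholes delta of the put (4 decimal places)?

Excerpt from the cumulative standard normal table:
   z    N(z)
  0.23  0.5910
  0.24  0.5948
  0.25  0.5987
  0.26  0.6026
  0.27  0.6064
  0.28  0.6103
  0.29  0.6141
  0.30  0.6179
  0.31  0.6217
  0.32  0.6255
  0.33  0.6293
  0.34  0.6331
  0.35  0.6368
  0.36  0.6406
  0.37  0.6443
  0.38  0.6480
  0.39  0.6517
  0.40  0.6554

T = 2;  σ√T = 0.4384
d₁ = [ln(150/149) + (0.021 + 0.31²/2)·2] / 0.4384 = [0.0067 + 0.1381] / 0.4384 = 0.3303 ⇒ 0.33
N(d₁) = N(0.33) = 0.6293
Δ_put = N(d₁) − 1 = 0.6293 − 1 = -0.3707

-0.3707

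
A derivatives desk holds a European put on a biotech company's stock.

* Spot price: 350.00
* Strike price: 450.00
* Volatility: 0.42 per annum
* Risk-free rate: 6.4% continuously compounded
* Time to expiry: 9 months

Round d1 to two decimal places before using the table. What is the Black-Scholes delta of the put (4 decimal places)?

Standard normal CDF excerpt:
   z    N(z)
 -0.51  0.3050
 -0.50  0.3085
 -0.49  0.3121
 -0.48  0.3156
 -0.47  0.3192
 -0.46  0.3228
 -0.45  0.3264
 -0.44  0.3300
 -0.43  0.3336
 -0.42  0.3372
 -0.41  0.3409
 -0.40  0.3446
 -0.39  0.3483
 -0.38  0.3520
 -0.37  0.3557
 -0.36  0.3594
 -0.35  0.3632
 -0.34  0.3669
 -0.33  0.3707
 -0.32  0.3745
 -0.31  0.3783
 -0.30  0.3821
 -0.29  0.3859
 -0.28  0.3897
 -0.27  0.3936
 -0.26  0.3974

T = 0.75;  σ√T = 0.3637
ln(S/K) + (r + σ²/2)T = ln(350/450) + (0.064 + 0.42²/2)·0.75 = -0.2513 + 0.1142 = -0.1372
d₁ = -0.1372 / 0.3637 = -0.3771 ⇒ -0.38
N(d₁) = N(-0.38) = 0.3520
Δ_put = N(d₁) − 1 = 0.3520 − 1 = -0.6480

-0.6480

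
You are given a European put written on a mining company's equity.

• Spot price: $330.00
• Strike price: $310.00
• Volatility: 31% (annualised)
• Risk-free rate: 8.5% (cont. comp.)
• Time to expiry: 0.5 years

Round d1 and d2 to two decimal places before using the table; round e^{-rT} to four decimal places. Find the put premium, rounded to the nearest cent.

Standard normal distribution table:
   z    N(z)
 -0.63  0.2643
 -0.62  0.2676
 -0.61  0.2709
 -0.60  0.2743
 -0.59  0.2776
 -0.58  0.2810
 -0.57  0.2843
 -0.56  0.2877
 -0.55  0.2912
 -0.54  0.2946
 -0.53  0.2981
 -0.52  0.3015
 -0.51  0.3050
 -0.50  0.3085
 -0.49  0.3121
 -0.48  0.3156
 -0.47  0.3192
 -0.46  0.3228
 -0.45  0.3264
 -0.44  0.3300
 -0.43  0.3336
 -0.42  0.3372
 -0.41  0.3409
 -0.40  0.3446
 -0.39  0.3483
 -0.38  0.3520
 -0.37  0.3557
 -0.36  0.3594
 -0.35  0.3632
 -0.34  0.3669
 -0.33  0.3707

σ√T = 0.31·√0.5 = 0.2192
ln(S/K) + (r + σ²/2)T = ln(330/310) + (0.085 + 0.31²/2)·0.5 = 0.0625 + 0.0665 = 0.1290
d₁ = 0.1290 / 0.2192 = 0.5887 which rounds to 0.59
d₂ = d₁ − σ√T = 0.5887 − 0.2192 = 0.3695 which rounds to 0.37
e^(−rT) = e^(−0.085·0.5) = 0.9584
P = 310·0.9584·N(-0.37) − 330·N(-0.59) = 310·0.9584·0.3557 − 330·0.2776 = 105.6799 − 91.6080 = 14.0719

$14.07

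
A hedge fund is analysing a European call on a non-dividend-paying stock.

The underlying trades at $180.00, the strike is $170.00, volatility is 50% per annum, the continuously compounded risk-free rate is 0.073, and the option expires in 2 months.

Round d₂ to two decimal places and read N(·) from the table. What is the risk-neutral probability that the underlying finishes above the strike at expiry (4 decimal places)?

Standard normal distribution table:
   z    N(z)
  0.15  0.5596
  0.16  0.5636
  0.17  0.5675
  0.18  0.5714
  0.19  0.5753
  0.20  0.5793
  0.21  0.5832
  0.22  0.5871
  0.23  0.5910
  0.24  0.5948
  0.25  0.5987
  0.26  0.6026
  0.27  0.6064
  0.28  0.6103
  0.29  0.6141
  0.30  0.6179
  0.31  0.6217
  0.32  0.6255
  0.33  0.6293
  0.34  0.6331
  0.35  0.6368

T = 0.1667;  σ√T = 0.2041
ln(S/K) + (r + σ²/2)T = ln(180/170) + (0.073 + 0.5²/2)·0.1667 = 0.0572 + 0.0330 = 0.0902
d₁ = 0.0902 / 0.2041 = 0.4417 which rounds to 0.44
d₂ = d₁ − σ√T = 0.4417 − 0.2041 = 0.2376 which rounds to 0.24
Pr(exercise) under Q = N(d₂) = 0.5948

0.5948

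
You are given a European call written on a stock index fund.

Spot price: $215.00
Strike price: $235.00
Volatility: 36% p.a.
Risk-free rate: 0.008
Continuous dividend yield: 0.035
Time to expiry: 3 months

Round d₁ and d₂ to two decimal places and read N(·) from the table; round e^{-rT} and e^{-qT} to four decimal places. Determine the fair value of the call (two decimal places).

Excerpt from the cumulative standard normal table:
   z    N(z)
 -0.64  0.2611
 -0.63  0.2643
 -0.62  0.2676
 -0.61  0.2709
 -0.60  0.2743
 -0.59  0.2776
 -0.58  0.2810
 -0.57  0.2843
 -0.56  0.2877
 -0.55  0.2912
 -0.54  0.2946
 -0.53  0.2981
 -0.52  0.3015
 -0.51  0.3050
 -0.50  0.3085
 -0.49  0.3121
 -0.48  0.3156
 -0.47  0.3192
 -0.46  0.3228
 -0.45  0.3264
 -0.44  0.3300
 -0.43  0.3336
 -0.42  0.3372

σ√T = 0.36·√0.25 = 0.1800
d₁ = [ln(215/235) + (0.008 − 0.035 + 0.36²/2)·0.25] / 0.1800 = [-0.0889 + 0.0094] / 0.1800 = -0.4417 which rounds to -0.44
d₂ = d₁ − σ√T = -0.4417 − 0.1800 = -0.6217 which rounds to -0.62
e^(−qT) = e^(−0.035·0.25) = 0.9913;  e^(−rT) = e^(−0.008·0.25) = 0.9980
N(d₁) = N(-0.44) = 0.3300;  N(d₂) = N(-0.62) = 0.2676
C = 215·0.9913·0.3300 − 235·0.9980·0.2676 = 70.3327 − 62.7602 = 7.5725

$7.57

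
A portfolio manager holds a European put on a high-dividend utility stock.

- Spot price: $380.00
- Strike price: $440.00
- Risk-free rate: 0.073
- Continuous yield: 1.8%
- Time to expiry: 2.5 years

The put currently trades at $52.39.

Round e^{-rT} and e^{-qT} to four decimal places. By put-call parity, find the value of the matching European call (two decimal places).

e^(−qT) = e^(−0.018·2.5) = 0.9560;  e^(−rT) = e^(−0.073·2.5) = 0.8332
Put-call parity: C − P = S·e^(−qT) − K·e^(−rT) = 380·0.9560 − 440·0.8332 = 363.2800 − 366.6080 = -3.3280
C = P + (C − P) = 52.39 + (-3.3280) = 49.0620

$49.06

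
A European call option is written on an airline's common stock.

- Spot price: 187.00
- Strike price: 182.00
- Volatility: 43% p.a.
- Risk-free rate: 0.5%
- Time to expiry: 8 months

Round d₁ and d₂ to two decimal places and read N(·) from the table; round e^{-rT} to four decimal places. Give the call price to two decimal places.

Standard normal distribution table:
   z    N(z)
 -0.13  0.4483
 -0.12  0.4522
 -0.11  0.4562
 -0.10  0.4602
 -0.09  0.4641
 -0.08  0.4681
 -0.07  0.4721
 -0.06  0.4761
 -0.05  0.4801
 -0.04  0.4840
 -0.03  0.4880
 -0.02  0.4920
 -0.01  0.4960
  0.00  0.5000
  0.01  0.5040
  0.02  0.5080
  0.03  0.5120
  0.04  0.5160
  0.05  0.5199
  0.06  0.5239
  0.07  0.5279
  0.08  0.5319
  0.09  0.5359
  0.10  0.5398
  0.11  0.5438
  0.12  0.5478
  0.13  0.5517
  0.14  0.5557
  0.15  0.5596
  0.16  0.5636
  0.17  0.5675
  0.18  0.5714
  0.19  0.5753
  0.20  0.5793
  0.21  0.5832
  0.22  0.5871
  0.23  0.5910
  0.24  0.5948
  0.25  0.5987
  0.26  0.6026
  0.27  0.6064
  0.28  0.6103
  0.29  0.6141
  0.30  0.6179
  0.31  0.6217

σ√T = 0.43·√0.6667 = 0.3511
d₁ = [ln(187/182) + (0.005 + ½·0.43²)·0.6667] / (σ√T) = (0.0271 + 0.0650) / 0.3511 = 0.2622 → 0.26
d₂ = 0.2622 − 0.3511 = -0.0889 → -0.09
exp(−rT) = exp(−0.005·0.6667) = 0.9967
N(d₁) = N(0.26) = 0.6026;  N(d₂) = N(-0.09) = 0.4641
C = 187·0.6026 − 182·0.9967·0.4641 = 112.6862 − 84.1875 = 28.4987

28.50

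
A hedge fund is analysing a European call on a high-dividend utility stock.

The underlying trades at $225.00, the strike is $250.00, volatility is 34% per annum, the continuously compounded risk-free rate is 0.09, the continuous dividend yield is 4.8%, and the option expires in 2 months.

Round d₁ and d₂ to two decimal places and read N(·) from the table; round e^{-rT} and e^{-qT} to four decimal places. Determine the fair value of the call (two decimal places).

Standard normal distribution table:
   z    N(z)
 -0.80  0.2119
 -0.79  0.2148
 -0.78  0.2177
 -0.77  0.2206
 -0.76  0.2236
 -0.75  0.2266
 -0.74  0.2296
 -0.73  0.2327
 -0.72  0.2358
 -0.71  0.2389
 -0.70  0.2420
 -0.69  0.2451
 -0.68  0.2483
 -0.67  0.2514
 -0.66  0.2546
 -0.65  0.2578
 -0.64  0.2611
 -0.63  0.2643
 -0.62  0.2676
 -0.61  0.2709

$4.66

σ√T = 0.34·√0.1667 = 0.1388
d₁ = [ln(225/250) + (0.09 − 0.048 + 0.34²/2)·0.1667] / 0.1388 = [-0.1054 + 0.0166] / 0.1388 = -0.6392 ⇒ -0.64
d₂ = d₁ − σ√T = -0.6392 − 0.1388 = -0.7780 ⇒ -0.78
exp(−qT) = exp(−0.048·0.1667) = 0.9920;  exp(−rT) = exp(−0.09·0.1667) = 0.9851
N(d₁) = N(-0.64) = 0.2611;  N(d₂) = N(-0.78) = 0.2177
C = 225·0.9920·0.2611 − 250·0.9851·0.2177 = 58.2775 − 53.6141 = 4.6635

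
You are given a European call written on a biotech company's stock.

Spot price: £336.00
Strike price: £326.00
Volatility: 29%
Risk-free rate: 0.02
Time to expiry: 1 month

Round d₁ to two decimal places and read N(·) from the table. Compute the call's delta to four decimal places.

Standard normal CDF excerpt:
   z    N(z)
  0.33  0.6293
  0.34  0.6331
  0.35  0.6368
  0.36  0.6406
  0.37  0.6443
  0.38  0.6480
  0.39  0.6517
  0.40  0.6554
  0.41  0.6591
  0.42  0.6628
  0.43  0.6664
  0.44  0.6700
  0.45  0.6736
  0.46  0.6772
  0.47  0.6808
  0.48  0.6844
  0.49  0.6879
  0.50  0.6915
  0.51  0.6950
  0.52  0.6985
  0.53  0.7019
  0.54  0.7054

0.6628

σ√T = 0.29 × 0.2887 = 0.0837
d₁ = [ln(336/326) + (0.02 + ½·0.29²)·0.08333] / (σ√T) = (0.0302 + 0.0052) / 0.0837 = 0.4227 ⇒ 0.42
N(d₁) = N(0.42) = 0.6628
Δ_call = N(d₁) = 0.6628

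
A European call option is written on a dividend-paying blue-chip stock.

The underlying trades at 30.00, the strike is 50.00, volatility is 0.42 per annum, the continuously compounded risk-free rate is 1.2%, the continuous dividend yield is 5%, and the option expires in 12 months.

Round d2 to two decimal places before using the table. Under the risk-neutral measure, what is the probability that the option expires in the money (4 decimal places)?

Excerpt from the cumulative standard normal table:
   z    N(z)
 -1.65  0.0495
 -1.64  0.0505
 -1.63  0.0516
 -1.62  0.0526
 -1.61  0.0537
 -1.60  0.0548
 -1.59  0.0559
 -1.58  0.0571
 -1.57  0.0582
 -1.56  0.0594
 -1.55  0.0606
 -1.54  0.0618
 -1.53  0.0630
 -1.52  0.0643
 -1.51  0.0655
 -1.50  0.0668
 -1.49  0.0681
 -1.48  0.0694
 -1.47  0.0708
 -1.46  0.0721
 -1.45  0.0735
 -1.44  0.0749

σ√T = 0.42 × 1.0000 = 0.4200
d₁ = [ln(30/50) + (0.012 − 0.05 + ½·0.42²)·1] / (σ√T) = (-0.5108 + 0.0502) / 0.4200 = -1.0967 ≈ -1.10
d₂ = -1.0967 − 0.4200 = -1.5167 ≈ -1.52
Pr(exercise) under Q = N(d₂) = 0.0643

0.0643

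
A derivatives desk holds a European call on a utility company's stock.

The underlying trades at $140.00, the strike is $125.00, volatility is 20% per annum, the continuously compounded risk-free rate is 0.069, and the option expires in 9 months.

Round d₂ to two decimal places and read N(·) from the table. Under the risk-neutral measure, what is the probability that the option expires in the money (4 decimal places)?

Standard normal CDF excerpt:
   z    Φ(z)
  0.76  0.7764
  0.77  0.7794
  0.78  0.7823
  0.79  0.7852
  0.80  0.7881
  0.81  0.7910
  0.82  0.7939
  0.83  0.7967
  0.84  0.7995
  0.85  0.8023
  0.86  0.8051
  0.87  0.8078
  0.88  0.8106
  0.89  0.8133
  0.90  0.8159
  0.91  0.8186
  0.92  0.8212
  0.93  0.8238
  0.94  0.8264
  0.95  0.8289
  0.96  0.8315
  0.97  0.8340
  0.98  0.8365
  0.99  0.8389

T = 0.75;  σ√T = 0.1732
d₁ = [ln(140/125) + (0.069 + 0.2²/2)·0.75] / 0.1732 = [0.1133 + 0.0668] / 0.1732 = 1.0397 ⇒ 1.04
d₂ = d₁ − σ√T = 1.0397 − 0.1732 = 0.8665 ⇒ 0.87
Risk-neutral Pr[S_T > K] = N(d₂) = N(0.87) = 0.8078

0.8078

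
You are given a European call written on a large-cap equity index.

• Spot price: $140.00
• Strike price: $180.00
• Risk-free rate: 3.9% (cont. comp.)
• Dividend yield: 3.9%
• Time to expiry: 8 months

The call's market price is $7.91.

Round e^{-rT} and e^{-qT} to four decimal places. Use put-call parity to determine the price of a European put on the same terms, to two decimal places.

$46.88

e^(−qT) = e^(−0.039·0.6667) = 0.9743;  e^(−rT) = e^(−0.039·0.6667) = 0.9743
Put-call parity: C − P = S·e^(−qT) − K·e^(−rT) = 140·0.9743 − 180·0.9743 = 136.4020 − 175.3740 = -38.9720
P = C − (C − P) = 7.91 − (-38.9720) = 46.8820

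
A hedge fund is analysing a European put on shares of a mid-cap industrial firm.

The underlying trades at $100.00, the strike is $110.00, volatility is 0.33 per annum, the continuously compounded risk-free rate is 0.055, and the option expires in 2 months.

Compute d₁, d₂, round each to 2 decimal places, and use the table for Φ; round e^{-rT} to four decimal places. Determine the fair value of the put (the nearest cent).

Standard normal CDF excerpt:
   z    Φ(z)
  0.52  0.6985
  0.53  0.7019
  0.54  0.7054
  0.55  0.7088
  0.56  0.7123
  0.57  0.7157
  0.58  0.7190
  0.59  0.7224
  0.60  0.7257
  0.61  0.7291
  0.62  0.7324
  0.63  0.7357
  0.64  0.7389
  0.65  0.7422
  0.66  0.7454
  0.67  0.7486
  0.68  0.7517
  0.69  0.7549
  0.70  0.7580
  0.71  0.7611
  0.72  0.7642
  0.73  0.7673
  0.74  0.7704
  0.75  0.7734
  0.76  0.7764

T = 0.1667;  σ√T = 0.1347
d₁ = [ln(100/110) + (0.055 + 0.33²/2)·0.1667] / 0.1347 = [-0.0953 + 0.0182] / 0.1347 = -0.5721 ⇒ -0.57
d₂ = d₁ − σ√T = -0.5721 − 0.1347 = -0.7068 ⇒ -0.71
e^(−rT) = e^(−0.055·0.1667) = 0.9909
N(−d₂) = N(0.71) = 0.7611;  N(−d₁) = N(0.57) = 0.7157
P = 110·0.9909·0.7611 − 100·0.7157 = 82.9591 − 71.5700 = 11.3891

$11.39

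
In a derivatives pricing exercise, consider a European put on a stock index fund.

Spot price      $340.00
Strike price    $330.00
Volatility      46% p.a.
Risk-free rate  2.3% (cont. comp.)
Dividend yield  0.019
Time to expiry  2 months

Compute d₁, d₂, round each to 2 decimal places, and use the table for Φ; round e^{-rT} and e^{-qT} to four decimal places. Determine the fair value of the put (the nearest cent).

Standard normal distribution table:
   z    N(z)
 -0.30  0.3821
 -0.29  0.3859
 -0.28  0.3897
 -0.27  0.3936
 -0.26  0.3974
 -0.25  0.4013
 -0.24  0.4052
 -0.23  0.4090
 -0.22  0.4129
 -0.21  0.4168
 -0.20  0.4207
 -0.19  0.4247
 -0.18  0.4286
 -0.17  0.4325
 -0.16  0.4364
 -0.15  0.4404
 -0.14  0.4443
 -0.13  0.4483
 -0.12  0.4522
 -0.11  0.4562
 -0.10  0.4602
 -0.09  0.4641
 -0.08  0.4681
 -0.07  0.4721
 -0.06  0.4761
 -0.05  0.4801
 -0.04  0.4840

T = 0.1667;  σ√T = 0.1878
d₁ = [ln(340/330) + (0.023 − 0.019 + ½·0.46²)·0.1667] / (σ√T) = (0.0299 + 0.0183) / 0.1878 = 0.2564 ⇒ 0.26
d₂ = 0.2564 − 0.1878 = 0.0686 ⇒ 0.07
e^(−qT) = e^(−0.019·0.1667) = 0.9968;  e^(−rT) = e^(−0.023·0.1667) = 0.9962
N(−d₂) = N(-0.07) = 0.4721;  N(−d₁) = N(-0.26) = 0.3974
P = 330·0.9962·0.4721 − 340·0.9968·0.3974 = 155.2010 − 134.6836 = 20.5174

$20.52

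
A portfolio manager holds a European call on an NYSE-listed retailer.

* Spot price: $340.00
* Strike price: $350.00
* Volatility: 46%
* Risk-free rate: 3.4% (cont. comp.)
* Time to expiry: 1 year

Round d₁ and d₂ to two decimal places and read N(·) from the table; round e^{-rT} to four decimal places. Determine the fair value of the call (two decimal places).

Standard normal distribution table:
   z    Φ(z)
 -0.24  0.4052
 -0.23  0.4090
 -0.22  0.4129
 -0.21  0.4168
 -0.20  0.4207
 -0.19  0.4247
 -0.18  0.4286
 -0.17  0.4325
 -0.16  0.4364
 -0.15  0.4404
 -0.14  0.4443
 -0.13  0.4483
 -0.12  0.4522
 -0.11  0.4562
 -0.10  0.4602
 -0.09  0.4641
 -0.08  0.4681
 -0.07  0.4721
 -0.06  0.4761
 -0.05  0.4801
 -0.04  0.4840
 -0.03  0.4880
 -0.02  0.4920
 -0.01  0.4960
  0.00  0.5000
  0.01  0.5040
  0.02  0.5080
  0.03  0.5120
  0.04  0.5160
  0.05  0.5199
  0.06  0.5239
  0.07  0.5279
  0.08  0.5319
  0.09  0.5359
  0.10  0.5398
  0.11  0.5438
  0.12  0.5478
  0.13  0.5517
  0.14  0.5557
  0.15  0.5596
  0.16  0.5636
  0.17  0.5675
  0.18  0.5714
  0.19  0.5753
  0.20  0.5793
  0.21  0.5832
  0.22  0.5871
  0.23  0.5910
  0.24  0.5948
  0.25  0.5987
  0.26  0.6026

$62.54

σ√T = 0.46·√1 = 0.4600
ln(S/K) + (r + σ²/2)T = ln(340/350) + (0.034 + 0.46²/2)·1 = -0.0290 + 0.1398 = 0.1108
d₁ = 0.1108 / 0.4600 = 0.2409 ≈ 0.24
d₂ = d₁ − σ√T = 0.2409 − 0.4600 = -0.2191 ≈ -0.22
e^(−rT) = e^(−0.034·1) = 0.9666
N(d₁) = N(0.24) = 0.5948;  N(d₂) = N(-0.22) = 0.4129
C = 340·0.5948 − 350·0.9666·0.4129 = 202.2320 − 139.6882 = 62.5438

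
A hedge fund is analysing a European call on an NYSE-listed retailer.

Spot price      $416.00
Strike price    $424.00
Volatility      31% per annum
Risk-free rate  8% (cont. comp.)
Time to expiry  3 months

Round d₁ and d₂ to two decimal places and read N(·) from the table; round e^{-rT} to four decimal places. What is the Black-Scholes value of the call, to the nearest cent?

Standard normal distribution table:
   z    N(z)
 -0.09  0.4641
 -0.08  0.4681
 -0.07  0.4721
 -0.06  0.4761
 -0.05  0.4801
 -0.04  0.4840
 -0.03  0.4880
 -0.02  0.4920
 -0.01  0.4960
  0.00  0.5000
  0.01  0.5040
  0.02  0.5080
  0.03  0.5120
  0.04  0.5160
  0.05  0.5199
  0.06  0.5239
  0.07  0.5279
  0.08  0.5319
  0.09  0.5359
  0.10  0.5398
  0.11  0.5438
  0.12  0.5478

$25.06

σ√T = 0.31 × 0.5000 = 0.1550
d₁ = [ln(416/424) + (0.08 + ½·0.31²)·0.25] / (σ√T) = (-0.0190 + 0.0320) / 0.1550 = 0.0836 → 0.08
d₂ = 0.0836 − 0.1550 = -0.0714 → -0.07
exp(−rT) = exp(−0.08·0.25) = 0.9802
C = 416·N(0.08) − 424·0.9802·N(-0.07) = 416·0.5319 − 424·0.9802·0.4721 = 221.2704 − 196.2070 = 25.0634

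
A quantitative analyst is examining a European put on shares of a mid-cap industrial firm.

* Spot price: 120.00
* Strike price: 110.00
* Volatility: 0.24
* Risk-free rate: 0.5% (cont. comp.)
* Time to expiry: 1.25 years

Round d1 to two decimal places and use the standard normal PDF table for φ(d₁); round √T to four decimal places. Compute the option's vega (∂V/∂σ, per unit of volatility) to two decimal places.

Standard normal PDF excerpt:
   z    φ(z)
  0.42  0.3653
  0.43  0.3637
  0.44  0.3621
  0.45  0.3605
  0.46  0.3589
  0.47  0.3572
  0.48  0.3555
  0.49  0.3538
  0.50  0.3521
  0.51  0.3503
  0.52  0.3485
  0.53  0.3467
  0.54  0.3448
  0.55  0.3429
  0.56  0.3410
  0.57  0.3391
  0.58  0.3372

T = 1.25;  σ√T = 0.2683
d₁ = [ln(120/110) + (0.005 + ½·0.24²)·1.25] / (σ√T) = (0.0870 + 0.0422) / 0.2683 = 0.4817 which rounds to 0.48
√T = √1.25 = 1.1180
φ(d₁) = φ(0.48) = 0.3555
vega = S·φ(d₁)·√T = 120·0.3555·1.1180 = 47.6939

47.69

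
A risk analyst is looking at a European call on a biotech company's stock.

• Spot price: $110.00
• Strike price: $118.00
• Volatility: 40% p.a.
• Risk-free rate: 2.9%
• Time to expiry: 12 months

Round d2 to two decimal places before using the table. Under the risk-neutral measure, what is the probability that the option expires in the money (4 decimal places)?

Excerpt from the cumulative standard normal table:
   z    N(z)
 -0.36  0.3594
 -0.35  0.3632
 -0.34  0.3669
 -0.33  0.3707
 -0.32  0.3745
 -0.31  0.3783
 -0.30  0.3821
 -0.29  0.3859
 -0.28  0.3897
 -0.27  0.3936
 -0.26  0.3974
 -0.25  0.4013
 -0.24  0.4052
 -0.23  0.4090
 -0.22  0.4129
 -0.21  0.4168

0.3821

σ√T = 0.4 × 1.0000 = 0.4000
ln(S/K) + (r + σ²/2)T = ln(110/118) + (0.029 + 0.4²/2)·1 = -0.0702 + 0.1090 = 0.0388
d₁ = 0.0388 / 0.4000 = 0.0970 → 0.10
d₂ = d₁ − σ√T = 0.0970 − 0.4000 = -0.3030 → -0.30
Pr(exercise) under Q = N(d₂) = 0.3821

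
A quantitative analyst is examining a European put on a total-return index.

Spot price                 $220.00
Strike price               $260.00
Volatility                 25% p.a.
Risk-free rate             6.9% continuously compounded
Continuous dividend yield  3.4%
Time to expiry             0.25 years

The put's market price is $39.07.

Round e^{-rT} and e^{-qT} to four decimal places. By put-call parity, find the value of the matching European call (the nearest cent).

$1.65

e^(−qT) = e^(−0.034·0.25) = 0.9915;  e^(−rT) = e^(−0.069·0.25) = 0.9829
Put-call parity: C − P = S·e^(−qT) − K·e^(−rT) = 220·0.9915 − 260·0.9829 = 218.1300 − 255.5540 = -37.4240
C = P + (C − P) = 39.07 + (-37.4240) = 1.6460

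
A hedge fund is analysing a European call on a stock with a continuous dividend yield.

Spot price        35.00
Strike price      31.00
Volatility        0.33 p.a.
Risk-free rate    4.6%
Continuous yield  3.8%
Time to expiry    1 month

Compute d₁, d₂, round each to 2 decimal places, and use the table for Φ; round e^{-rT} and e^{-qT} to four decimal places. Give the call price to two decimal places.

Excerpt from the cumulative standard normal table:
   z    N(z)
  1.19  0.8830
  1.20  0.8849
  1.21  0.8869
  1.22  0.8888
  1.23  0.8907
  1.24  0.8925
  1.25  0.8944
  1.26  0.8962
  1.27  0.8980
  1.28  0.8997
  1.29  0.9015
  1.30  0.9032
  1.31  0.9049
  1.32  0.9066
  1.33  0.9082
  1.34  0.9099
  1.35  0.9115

4.18

σ√T = 0.33·√0.08333 = 0.0953
d₁ = [ln(35/31) + (0.046 − 0.038 + 0.33²/2)·0.08333] / 0.0953 = [0.1214 + 0.0052] / 0.0953 = 1.3286 ≈ 1.33
d₂ = d₁ − σ√T = 1.3286 − 0.0953 = 1.2333 ≈ 1.23
exp(−qT) = exp(−0.038·0.08333) = 0.9968;  exp(−rT) = exp(−0.046·0.08333) = 0.9962
N(d₁) = N(1.33) = 0.9082;  N(d₂) = N(1.23) = 0.8907
C = 35·0.9968·0.9082 − 31·0.9962·0.8907 = 31.6853 − 27.5068 = 4.1785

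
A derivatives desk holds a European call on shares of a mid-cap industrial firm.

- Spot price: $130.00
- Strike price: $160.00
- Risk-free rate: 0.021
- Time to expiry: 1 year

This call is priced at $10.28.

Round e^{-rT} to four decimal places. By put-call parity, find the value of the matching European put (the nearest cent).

exp(−rT) = exp(−0.021·1) = 0.9792
Put-call parity: C − P = S − K·e^(−rT) = 130 − 160·0.9792 = 130 − 156.6720 = -26.6720
P = C − (C − P) = 10.28 − (-26.6720) = 36.9520

$36.95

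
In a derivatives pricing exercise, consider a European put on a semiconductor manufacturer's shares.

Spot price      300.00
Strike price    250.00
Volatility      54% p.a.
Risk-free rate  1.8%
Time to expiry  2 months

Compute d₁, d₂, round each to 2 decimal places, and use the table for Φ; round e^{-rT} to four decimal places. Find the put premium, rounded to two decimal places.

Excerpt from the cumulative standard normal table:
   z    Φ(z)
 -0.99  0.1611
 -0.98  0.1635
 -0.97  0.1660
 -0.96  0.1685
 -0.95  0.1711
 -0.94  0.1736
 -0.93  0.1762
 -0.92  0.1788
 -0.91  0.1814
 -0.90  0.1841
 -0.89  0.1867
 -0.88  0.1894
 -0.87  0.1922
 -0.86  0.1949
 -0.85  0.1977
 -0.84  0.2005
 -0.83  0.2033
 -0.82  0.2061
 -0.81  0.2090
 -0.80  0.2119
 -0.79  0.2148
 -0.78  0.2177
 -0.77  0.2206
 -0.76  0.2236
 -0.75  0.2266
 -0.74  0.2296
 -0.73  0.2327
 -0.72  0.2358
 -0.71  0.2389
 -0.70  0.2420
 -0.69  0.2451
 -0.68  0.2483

6.67

σ√T = 0.54·√0.1667 = 0.2205
d₁ = [ln(300/250) + (0.018 + 0.54²/2)·0.1667] / 0.2205 = [0.1823 + 0.0273] / 0.2205 = 0.9509 which rounds to 0.95
d₂ = d₁ − σ√T = 0.9509 − 0.2205 = 0.7304 which rounds to 0.73
e^(−rT) = e^(−0.018·0.1667) = 0.9970
N(−d₂) = N(-0.73) = 0.2327;  N(−d₁) = N(-0.95) = 0.1711
P = 250·0.9970·0.2327 − 300·0.1711 = 58.0005 − 51.3300 = 6.6705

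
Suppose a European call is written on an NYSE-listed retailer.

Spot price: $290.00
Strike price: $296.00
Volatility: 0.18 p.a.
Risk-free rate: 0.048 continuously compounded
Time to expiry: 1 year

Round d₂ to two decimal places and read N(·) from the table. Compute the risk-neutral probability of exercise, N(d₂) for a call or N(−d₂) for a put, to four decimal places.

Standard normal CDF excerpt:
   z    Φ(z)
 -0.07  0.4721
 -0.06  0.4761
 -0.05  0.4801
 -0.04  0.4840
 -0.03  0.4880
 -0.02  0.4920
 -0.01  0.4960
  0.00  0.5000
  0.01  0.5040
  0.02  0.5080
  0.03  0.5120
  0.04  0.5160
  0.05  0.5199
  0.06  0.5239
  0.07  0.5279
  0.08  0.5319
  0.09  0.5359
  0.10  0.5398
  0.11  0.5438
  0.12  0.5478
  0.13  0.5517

0.5239

σ√T = 0.18 × 1.0000 = 0.1800
d₁ = [ln(290/296) + (0.048 + ½·0.18²)·1] / (σ√T) = (-0.0205 + 0.0642) / 0.1800 = 0.2429 ≈ 0.24
d₂ = 0.2429 − 0.1800 = 0.0629 ≈ 0.06
Risk-neutral Pr[S_T > K] = N(d₂) = N(0.06) = 0.5239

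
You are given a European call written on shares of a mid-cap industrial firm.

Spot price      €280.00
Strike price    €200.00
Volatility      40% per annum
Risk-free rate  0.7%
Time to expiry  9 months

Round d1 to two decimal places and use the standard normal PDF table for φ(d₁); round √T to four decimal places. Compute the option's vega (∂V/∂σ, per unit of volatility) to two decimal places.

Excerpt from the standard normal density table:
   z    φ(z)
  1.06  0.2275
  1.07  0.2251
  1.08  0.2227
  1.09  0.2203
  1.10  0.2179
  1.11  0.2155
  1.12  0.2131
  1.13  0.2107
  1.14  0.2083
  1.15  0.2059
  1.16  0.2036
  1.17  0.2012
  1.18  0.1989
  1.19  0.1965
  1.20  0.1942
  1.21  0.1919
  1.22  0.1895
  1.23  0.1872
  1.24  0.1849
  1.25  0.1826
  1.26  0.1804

T = 0.75;  σ√T = 0.3464
d₁ = [ln(280/200) + (0.007 + ½·0.4²)·0.75] / (σ√T) = (0.3365 + 0.0653) / 0.3464 = 1.1597 ≈ 1.16
√T = √0.75 = 0.8660
φ(d₁) = φ(1.16) = 0.2036
vega = S·φ(d₁)·√T = 280·0.2036·0.8660 = 49.3689

49.37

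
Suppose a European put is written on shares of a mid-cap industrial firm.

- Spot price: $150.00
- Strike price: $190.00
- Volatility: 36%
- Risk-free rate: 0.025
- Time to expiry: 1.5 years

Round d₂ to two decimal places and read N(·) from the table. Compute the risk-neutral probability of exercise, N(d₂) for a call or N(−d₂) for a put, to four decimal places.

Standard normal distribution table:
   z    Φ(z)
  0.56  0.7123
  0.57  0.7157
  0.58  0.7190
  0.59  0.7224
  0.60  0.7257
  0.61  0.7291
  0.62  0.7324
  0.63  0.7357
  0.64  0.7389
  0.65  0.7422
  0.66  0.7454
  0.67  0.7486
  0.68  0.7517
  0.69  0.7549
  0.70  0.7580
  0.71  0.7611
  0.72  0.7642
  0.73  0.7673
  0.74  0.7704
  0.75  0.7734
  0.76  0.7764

0.7486

σ√T = 0.36 × 1.2247 = 0.4409
d₁ = [ln(150/190) + (0.025 + 0.36²/2)·1.5] / 0.4409 = [-0.2364 + 0.1347] / 0.4409 = -0.2306 which rounds to -0.23
d₂ = d₁ − σ√T = -0.2306 − 0.4409 = -0.6715 which rounds to -0.67
Risk-neutral Pr[S_T < K] = N(−d₂) = N(0.67) = 0.7486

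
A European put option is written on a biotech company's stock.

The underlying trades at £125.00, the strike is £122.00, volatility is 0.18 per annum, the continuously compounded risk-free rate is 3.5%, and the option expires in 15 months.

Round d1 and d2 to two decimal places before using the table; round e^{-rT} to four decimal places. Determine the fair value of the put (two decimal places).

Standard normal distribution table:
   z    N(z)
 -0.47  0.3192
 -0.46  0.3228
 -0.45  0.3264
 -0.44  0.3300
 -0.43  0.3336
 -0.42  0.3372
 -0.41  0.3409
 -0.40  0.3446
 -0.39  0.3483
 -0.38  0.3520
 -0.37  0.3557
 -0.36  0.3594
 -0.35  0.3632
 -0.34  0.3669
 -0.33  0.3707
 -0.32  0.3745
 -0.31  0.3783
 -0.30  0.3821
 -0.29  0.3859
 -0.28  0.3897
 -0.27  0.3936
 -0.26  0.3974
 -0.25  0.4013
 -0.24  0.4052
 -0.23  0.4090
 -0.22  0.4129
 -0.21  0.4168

T = 1.25;  σ√T = 0.2012
ln(S/K) + (r + σ²/2)T = ln(125/122) + (0.035 + 0.18²/2)·1.25 = 0.0243 + 0.0640 = 0.0883
d₁ = 0.0883 / 0.2012 = 0.4387 → 0.44
d₂ = d₁ − σ√T = 0.4387 − 0.2012 = 0.2375 → 0.24
exp(−rT) = exp(−0.035·1.25) = 0.9572
P = 122·0.9572·N(-0.24) − 125·N(-0.44) = 122·0.9572·0.4052 − 125·0.3300 = 47.3186 − 41.2500 = 6.0686

£6.07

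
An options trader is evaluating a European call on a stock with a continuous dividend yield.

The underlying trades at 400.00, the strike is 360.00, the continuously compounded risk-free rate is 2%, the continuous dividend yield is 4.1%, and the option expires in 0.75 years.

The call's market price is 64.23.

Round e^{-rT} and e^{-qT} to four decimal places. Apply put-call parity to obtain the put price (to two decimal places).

30.99

e^(−qT) = e^(−0.041·0.75) = 0.9697;  e^(−rT) = e^(−0.02·0.75) = 0.9851
Put-call parity: C − P = S·e^(−qT) − K·e^(−rT) = 400·0.9697 − 360·0.9851 = 387.8800 − 354.6360 = 33.2440
P = C − (C − P) = 64.23 − (33.2440) = 30.9860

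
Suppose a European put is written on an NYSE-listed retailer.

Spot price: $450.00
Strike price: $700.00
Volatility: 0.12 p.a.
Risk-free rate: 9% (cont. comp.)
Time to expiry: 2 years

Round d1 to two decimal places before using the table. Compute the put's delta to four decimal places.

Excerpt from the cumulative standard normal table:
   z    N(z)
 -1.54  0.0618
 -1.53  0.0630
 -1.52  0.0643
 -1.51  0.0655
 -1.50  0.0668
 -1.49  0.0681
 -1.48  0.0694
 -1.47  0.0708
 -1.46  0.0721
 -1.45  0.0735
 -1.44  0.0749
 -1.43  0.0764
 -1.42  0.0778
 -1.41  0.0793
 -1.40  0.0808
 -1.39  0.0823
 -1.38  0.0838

-0.9279

σ√T = 0.12·√2 = 0.1697
d₁ = [ln(450/700) + (0.09 + 0.12²/2)·2] / 0.1697 = [-0.4418 + 0.1944] / 0.1697 = -1.4580 ⇒ -1.46
N(d₁) = N(-1.46) = 0.0721
Δ_put = N(d₁) − 1 = 0.0721 − 1 = -0.9279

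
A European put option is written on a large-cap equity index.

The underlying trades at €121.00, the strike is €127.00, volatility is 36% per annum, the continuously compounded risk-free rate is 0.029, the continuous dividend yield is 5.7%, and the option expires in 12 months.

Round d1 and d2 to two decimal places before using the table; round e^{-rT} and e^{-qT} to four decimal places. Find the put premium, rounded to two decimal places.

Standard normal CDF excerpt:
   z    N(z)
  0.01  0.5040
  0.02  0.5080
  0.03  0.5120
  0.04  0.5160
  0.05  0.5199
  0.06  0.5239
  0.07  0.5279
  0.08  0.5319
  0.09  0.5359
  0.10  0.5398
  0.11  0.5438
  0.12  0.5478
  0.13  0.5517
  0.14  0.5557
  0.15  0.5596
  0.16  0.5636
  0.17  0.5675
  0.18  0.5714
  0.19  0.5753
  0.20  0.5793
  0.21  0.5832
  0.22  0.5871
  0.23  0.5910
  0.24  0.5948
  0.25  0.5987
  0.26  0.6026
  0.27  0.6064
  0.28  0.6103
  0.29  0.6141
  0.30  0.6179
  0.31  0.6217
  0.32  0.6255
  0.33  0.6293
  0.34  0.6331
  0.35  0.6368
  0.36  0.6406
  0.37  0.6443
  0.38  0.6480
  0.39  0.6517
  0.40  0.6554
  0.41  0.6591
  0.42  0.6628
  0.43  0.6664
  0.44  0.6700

€21.88

σ√T = 0.36·√1 = 0.3600
d₁ = [ln(121/127) + (0.029 − 0.057 + ½·0.36²)·1] / (σ√T) = (-0.0484 + 0.0368) / 0.3600 = -0.0322 → -0.03
d₂ = -0.0322 − 0.3600 = -0.3922 → -0.39
e^(−qT) = e^(−0.057·1) = 0.9446;  e^(−rT) = e^(−0.029·1) = 0.9714
N(−d₂) = N(0.39) = 0.6517;  N(−d₁) = N(0.03) = 0.5120
P = 127·0.9714·0.6517 − 121·0.9446·0.5120 = 80.3988 − 58.5199 = 21.8789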